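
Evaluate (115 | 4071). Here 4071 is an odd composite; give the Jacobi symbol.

Reciprocity: 115 ≡ 3 and 4071 ≡ 3 (mod 4), so (115/4071) = −(4071/115).
Reduce top mod 115: now compute (46/115).
Pull out 2: since 115 ≡ 3 (mod 8), (2/115) = -1.
Reciprocity: 23 ≡ 3 and 115 ≡ 3 (mod 4), so (23/115) = −(115/23).
Reduce top mod 23: now compute (0/23).
Top reduces to 0: gcd > 1, so the symbol is 0.

0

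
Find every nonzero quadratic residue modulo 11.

1,3,4,5,9

Square k = 1,…,5 (k and 11−k give the same square):
1²=1, 2²=4, 3²=9, 4²≡5, 5²≡3 (mod 11).
So the quadratic residues mod 11 are {1, 3, 4, 5, 9}.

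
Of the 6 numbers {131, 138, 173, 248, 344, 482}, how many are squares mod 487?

(131/487) = -1 → non-residue.
(138/487) = +1 → QR.
(173/487) = -1 → non-residue.
(248/487) = +1 → QR.
(344/487) = -1 → non-residue.
(482/487) = +1 → QR.
Total quadratic residues among the 6: 3.

3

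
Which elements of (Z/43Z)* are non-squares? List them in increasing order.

Square k = 1,…,21 (k and 43−k give the same square):
1²=1, 2²=4, 3²=9, 4²=16, 5²=25, 6²=36, 7²≡6, 8²≡21, 9²≡38, 10²≡14, 11²≡35, 12²≡15, 13²≡40, 14²≡24, 15²≡10, 16²≡41, 17²≡31, 18²≡23, 19²≡17, 20²≡13, 21²≡11 (mod 43).
The residues are {1, 4, 6, 9, 10, 11, 13, 14, 15, 16, 17, 21, 23, 24, 25, 31, 35, 36, 38, 40, 41}; the non-residues are the remaining 21 nonzero classes.

2,3,5,7,8,12,18,19,20,22,26,27,28,29,30,32,33,34,37,39,42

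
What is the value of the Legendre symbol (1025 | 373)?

1

First reduce: 1025 ≡ 279 (mod 373).
Reciprocity: 279 ≡ 3 and 373 ≡ 1 (mod 4), so (279/373) = +(373/279).
Reduce top mod 279: now compute (94/279).
Pull out 2: since 279 ≡ 7 (mod 8), (2/279) = +1.
Reciprocity: 47 ≡ 3 and 279 ≡ 3 (mod 4), so (47/279) = −(279/47).
Reduce top mod 47: now compute (44/47).
Pull out 2^2: since 47 ≡ 7 (mod 8), (2/47) = +1, so (2/47)^2 = +1.
Reciprocity: 11 ≡ 3 and 47 ≡ 3 (mod 4), so (11/47) = −(47/11).
Reduce top mod 11: now compute (3/11).
Reciprocity: 3 ≡ 3 and 11 ≡ 3 (mod 4), so (3/11) = −(11/3).
Reduce top mod 3: now compute (2/3).
Pull out 2: since 3 ≡ 3 (mod 8), (2/3) = -1.
Reached (1/3) = 1. Collecting the sign flips along the way, the symbol is +1.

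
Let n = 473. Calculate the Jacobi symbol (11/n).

Reciprocity: 11 ≡ 3 and 473 ≡ 1 (mod 4), so (11/473) = +(473/11).
Reduce top mod 11: now compute (0/11).
Top reduces to 0: gcd > 1, so the symbol is 0.

0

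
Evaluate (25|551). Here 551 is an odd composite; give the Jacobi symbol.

1

Reciprocity: 25 ≡ 1 and 551 ≡ 3 (mod 4), so (25/551) = +(551/25).
Reduce top mod 25: now compute (1/25).
Reached (1/25) = 1. Collecting the sign flips along the way, the symbol is +1.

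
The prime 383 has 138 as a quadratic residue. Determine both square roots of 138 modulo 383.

Since 383 ≡ 3 (mod 4), a square root of 138 is 138^((383+1)/4) = 138^96 mod 383.
Repeated squaring: 138^2≡277, 138^4≡129, 138^8≡172, 138^16≡93, 138^32≡223, 138^64≡322 (mod 383).
138^96 = 138^(64+32) ≡ 185 (mod 383).
Check: 185² = 34225 ≡ 138 (mod 383). The two roots are 185 and 198.

185, 198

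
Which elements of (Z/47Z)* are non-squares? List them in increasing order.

5 10 11 13 15 19 20 22 23 26 29 30 31 33 35 38 39 40 41 43 44 45 46

Square k = 1,…,23 (k and 47−k give the same square):
1²=1, 2²=4, 3²=9, 4²=16, 5²=25, 6²=36, 7²≡2, 8²≡17, 9²≡34, 10²≡6, 11²≡27, 12²≡3, 13²≡28, 14²≡8, 15²≡37, 16²≡21, 17²≡7, 18²≡42, 19²≡32, 20²≡24, 21²≡18, 22²≡14, 23²≡12 (mod 47).
The residues are {1, 2, 3, 4, 6, 7, 8, 9, 12, 14, 16, 17, 18, 21, 24, 25, 27, 28, 32, 34, 36, 37, 42}; the non-residues are the remaining 23 nonzero classes.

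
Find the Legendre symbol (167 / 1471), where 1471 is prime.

1

Reciprocity: 167 ≡ 3 and 1471 ≡ 3 (mod 4), so (167/1471) = −(1471/167).
Reduce top mod 167: now compute (135/167).
Reciprocity: 135 ≡ 3 and 167 ≡ 3 (mod 4), so (135/167) = −(167/135).
Reduce top mod 135: now compute (32/135).
Pull out 2^5: since 135 ≡ 7 (mod 8), (2/135) = +1, so (2/135)^5 = +1.
Reached (1/135) = 1. Collecting the sign flips along the way, the symbol is +1.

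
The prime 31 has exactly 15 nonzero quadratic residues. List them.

1 2 4 5 7 8 9 10 14 16 18 19 20 25 28

Square k = 1,…,15 (k and 31−k give the same square):
1²=1, 2²=4, 3²=9, 4²=16, 5²=25, 6²≡5, 7²≡18, 8²≡2, 9²≡19, 10²≡7, 11²≡28, 12²≡20, 13²≡14, 14²≡10, 15²≡8 (mod 31).
So the quadratic residues mod 31 are {1, 2, 4, 5, 7, 8, 9, 10, 14, 16, 18, 19, 20, 25, 28}.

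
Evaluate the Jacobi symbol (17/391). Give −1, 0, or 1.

0

Reciprocity: 17 ≡ 1 and 391 ≡ 3 (mod 4), so (17/391) = +(391/17).
Reduce top mod 17: now compute (0/17).
Top reduces to 0: gcd > 1, so the symbol is 0.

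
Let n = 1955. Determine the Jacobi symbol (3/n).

1

Reciprocity: 3 ≡ 3 and 1955 ≡ 3 (mod 4), so (3/1955) = −(1955/3).
Reduce top mod 3: now compute (2/3).
Pull out 2: since 3 ≡ 3 (mod 8), (2/3) = -1.
Reached (1/3) = 1. Collecting the sign flips along the way, the symbol is +1.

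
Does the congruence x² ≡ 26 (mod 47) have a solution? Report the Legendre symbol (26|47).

Pull out 2: since 47 ≡ 7 (mod 8), (2/47) = +1.
Reciprocity: 13 ≡ 1 and 47 ≡ 3 (mod 4), so (13/47) = +(47/13).
Reduce top mod 13: now compute (8/13).
Pull out 2^3: since 13 ≡ 5 (mod 8), (2/13) = -1, so (2/13)^3 = -1.
Reached (1/13) = 1. Collecting the sign flips along the way, the symbol is -1.

-1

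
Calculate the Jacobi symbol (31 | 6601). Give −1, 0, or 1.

-1

Reciprocity: 31 ≡ 3 and 6601 ≡ 1 (mod 4), so (31/6601) = +(6601/31).
Reduce top mod 31: now compute (29/31).
Reciprocity: 29 ≡ 1 and 31 ≡ 3 (mod 4), so (29/31) = +(31/29).
Reduce top mod 29: now compute (2/29).
Pull out 2: since 29 ≡ 5 (mod 8), (2/29) = -1.
Reached (1/29) = 1. Collecting the sign flips along the way, the symbol is -1.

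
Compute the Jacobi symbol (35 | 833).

Reciprocity: 35 ≡ 3 and 833 ≡ 1 (mod 4), so (35/833) = +(833/35).
Reduce top mod 35: now compute (28/35).
Pull out 2^2: since 35 ≡ 3 (mod 8), (2/35) = -1, so (2/35)^2 = +1.
Reciprocity: 7 ≡ 3 and 35 ≡ 3 (mod 4), so (7/35) = −(35/7).
Reduce top mod 7: now compute (0/7).
Top reduces to 0: gcd > 1, so the symbol is 0.

0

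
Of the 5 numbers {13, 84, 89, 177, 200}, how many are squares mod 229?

(13/229) = -1 → non-residue.
(84/229) = -1 → non-residue.
(89/229) = -1 → non-residue.
(177/229) = -1 → non-residue.
(200/229) = -1 → non-residue.
Total quadratic residues among the 5: 0.

0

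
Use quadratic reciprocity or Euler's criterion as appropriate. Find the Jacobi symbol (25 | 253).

1

Reciprocity: 25 ≡ 1 and 253 ≡ 1 (mod 4), so (25/253) = +(253/25).
Reduce top mod 25: now compute (3/25).
Reciprocity: 3 ≡ 3 and 25 ≡ 1 (mod 4), so (3/25) = +(25/3).
Reduce top mod 3: now compute (1/3).
Reached (1/3) = 1. Collecting the sign flips along the way, the symbol is +1.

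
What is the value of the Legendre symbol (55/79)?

1

Reciprocity: 55 ≡ 3 and 79 ≡ 3 (mod 4), so (55/79) = −(79/55).
Reduce top mod 55: now compute (24/55).
Pull out 2^3: since 55 ≡ 7 (mod 8), (2/55) = +1, so (2/55)^3 = +1.
Reciprocity: 3 ≡ 3 and 55 ≡ 3 (mod 4), so (3/55) = −(55/3).
Reduce top mod 3: now compute (1/3).
Reached (1/3) = 1. Collecting the sign flips along the way, the symbol is +1.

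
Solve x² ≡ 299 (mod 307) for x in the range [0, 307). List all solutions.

Since 307 ≡ 3 (mod 4), a square root of 299 is 299^((307+1)/4) = 299^77 mod 307.
Repeated squaring: 299^2≡64, 299^4≡105, 299^8≡280, 299^16≡115, 299^32≡24, 299^64≡269 (mod 307).
299^77 = 299^(64+8+4+1) ≡ 216 (mod 307).
Check: 216² = 46656 ≡ 299 (mod 307). The two roots are 91 and 216.

91, 216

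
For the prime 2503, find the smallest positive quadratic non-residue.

(2/2503) = +1, so 2 is a residue.
(3/2503) = −1, so 3 is the smallest positive non-residue mod 2503.

3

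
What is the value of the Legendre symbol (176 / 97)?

First reduce: 176 ≡ 79 (mod 97).
Reciprocity: 79 ≡ 3 and 97 ≡ 1 (mod 4), so (79/97) = +(97/79).
Reduce top mod 79: now compute (18/79).
Pull out 2: since 79 ≡ 7 (mod 8), (2/79) = +1.
Reciprocity: 9 ≡ 1 and 79 ≡ 3 (mod 4), so (9/79) = +(79/9).
Reduce top mod 9: now compute (7/9).
Reciprocity: 7 ≡ 3 and 9 ≡ 1 (mod 4), so (7/9) = +(9/7).
Reduce top mod 7: now compute (2/7).
Pull out 2: since 7 ≡ 7 (mod 8), (2/7) = +1.
Reached (1/7) = 1. Collecting the sign flips along the way, the symbol is +1.

1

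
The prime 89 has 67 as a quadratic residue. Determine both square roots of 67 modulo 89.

44, 45

89 ≡ 1 (mod 4), so we find a root by search.
Trying successive values, 44² = 1936 ≡ 67 (mod 89). The other root is 89 − 44 = 45.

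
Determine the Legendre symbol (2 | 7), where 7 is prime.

1

Pull out 2: since 7 ≡ 7 (mod 8), (2/7) = +1.
Reached (1/7) = 1. Collecting the sign flips along the way, the symbol is +1.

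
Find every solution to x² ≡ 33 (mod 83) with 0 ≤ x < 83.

38, 45

Since 83 ≡ 3 (mod 4), a square root of 33 is 33^((83+1)/4) = 33^21 mod 83.
Repeated squaring: 33^2≡10, 33^4≡17, 33^8≡40, 33^16≡23 (mod 83).
33^21 = 33^(16+4+1) ≡ 38 (mod 83).
Check: 38² = 1444 ≡ 33 (mod 83). The two roots are 38 and 45.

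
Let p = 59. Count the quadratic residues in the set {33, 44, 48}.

1

(33/59) = -1 → non-residue.
(44/59) = -1 → non-residue.
(48/59) = +1 → QR.
Total quadratic residues among the 3: 1.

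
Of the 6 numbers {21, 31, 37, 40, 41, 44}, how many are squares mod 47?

2

(21/47) = +1 → QR.
(31/47) = -1 → non-residue.
(37/47) = +1 → QR.
(40/47) = -1 → non-residue.
(41/47) = -1 → non-residue.
(44/47) = -1 → non-residue.
Total quadratic residues among the 6: 2.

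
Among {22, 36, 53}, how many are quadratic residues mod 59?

3

(22/59) = +1 → QR.
(36/59) = +1 → QR.
(53/59) = +1 → QR.
Total quadratic residues among the 3: 3.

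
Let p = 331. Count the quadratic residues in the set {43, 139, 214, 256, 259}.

(43/331) = +1 → QR.
(139/331) = +1 → QR.
(214/331) = +1 → QR.
(256/331) = +1 → QR.
(259/331) = +1 → QR.
Total quadratic residues among the 5: 5.

5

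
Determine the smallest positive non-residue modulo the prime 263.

(2/263) = +1, so 2 is a residue.
(3/263) = +1, so 3 is a residue.
(4/263) = +1, so 4 is a residue.
(5/263) = −1, so 5 is the smallest positive non-residue mod 263.

5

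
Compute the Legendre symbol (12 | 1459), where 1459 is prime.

Pull out 2^2: since 1459 ≡ 3 (mod 8), (2/1459) = -1, so (2/1459)^2 = +1.
Reciprocity: 3 ≡ 3 and 1459 ≡ 3 (mod 4), so (3/1459) = −(1459/3).
Reduce top mod 3: now compute (1/3).
Reached (1/3) = 1. Collecting the sign flips along the way, the symbol is -1.

-1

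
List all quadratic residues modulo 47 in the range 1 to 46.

Square k = 1,…,23 (k and 47−k give the same square):
1²=1, 2²=4, 3²=9, 4²=16, 5²=25, 6²=36, 7²≡2, 8²≡17, 9²≡34, 10²≡6, 11²≡27, 12²≡3, 13²≡28, 14²≡8, 15²≡37, 16²≡21, 17²≡7, 18²≡42, 19²≡32, 20²≡24, 21²≡18, 22²≡14, 23²≡12 (mod 47).
So the quadratic residues mod 47 are {1, 2, 3, 4, 6, 7, 8, 9, 12, 14, 16, 17, 18, 21, 24, 25, 27, 28, 32, 34, 36, 37, 42}.

1 2 3 4 6 7 8 9 12 14 16 17 18 21 24 25 27 28 32 34 36 37 42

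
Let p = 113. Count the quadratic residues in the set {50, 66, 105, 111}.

(50/113) = +1 → QR.
(66/113) = -1 → non-residue.
(105/113) = +1 → QR.
(111/113) = +1 → QR.
Total quadratic residues among the 4: 3.

3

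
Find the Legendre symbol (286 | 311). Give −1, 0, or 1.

Pull out 2: since 311 ≡ 7 (mod 8), (2/311) = +1.
Reciprocity: 143 ≡ 3 and 311 ≡ 3 (mod 4), so (143/311) = −(311/143).
Reduce top mod 143: now compute (25/143).
Reciprocity: 25 ≡ 1 and 143 ≡ 3 (mod 4), so (25/143) = +(143/25).
Reduce top mod 25: now compute (18/25).
Pull out 2: since 25 ≡ 1 (mod 8), (2/25) = +1.
Reciprocity: 9 ≡ 1 and 25 ≡ 1 (mod 4), so (9/25) = +(25/9).
Reduce top mod 9: now compute (7/9).
Reciprocity: 7 ≡ 3 and 9 ≡ 1 (mod 4), so (7/9) = +(9/7).
Reduce top mod 7: now compute (2/7).
Pull out 2: since 7 ≡ 7 (mod 8), (2/7) = +1.
Reached (1/7) = 1. Collecting the sign flips along the way, the symbol is -1.

-1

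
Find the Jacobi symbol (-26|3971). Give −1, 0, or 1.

First reduce: -26 ≡ 3945 (mod 3971).
Reciprocity: 3945 ≡ 1 and 3971 ≡ 3 (mod 4), so (3945/3971) = +(3971/3945).
Reduce top mod 3945: now compute (26/3945).
Pull out 2: since 3945 ≡ 1 (mod 8), (2/3945) = +1.
Reciprocity: 13 ≡ 1 and 3945 ≡ 1 (mod 4), so (13/3945) = +(3945/13).
Reduce top mod 13: now compute (6/13).
Pull out 2: since 13 ≡ 5 (mod 8), (2/13) = -1.
Reciprocity: 3 ≡ 3 and 13 ≡ 1 (mod 4), so (3/13) = +(13/3).
Reduce top mod 3: now compute (1/3).
Reached (1/3) = 1. Collecting the sign flips along the way, the symbol is -1.

-1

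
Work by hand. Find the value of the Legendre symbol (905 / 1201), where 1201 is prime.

-1

Reciprocity: 905 ≡ 1 and 1201 ≡ 1 (mod 4), so (905/1201) = +(1201/905).
Reduce top mod 905: now compute (296/905).
Pull out 2^3: since 905 ≡ 1 (mod 8), (2/905) = +1, so (2/905)^3 = +1.
Reciprocity: 37 ≡ 1 and 905 ≡ 1 (mod 4), so (37/905) = +(905/37).
Reduce top mod 37: now compute (17/37).
Reciprocity: 17 ≡ 1 and 37 ≡ 1 (mod 4), so (17/37) = +(37/17).
Reduce top mod 17: now compute (3/17).
Reciprocity: 3 ≡ 3 and 17 ≡ 1 (mod 4), so (3/17) = +(17/3).
Reduce top mod 3: now compute (2/3).
Pull out 2: since 3 ≡ 3 (mod 8), (2/3) = -1.
Reached (1/3) = 1. Collecting the sign flips along the way, the symbol is -1.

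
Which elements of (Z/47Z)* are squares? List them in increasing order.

1, 2, 3, 4, 6, 7, 8, 9, 12, 14, 16, 17, 18, 21, 24, 25, 27, 28, 32, 34, 36, 37, 42

Square k = 1,…,23 (k and 47−k give the same square):
1²=1, 2²=4, 3²=9, 4²=16, 5²=25, 6²=36, 7²≡2, 8²≡17, 9²≡34, 10²≡6, 11²≡27, 12²≡3, 13²≡28, 14²≡8, 15²≡37, 16²≡21, 17²≡7, 18²≡42, 19²≡32, 20²≡24, 21²≡18, 22²≡14, 23²≡12 (mod 47).
So the quadratic residues mod 47 are {1, 2, 3, 4, 6, 7, 8, 9, 12, 14, 16, 17, 18, 21, 24, 25, 27, 28, 32, 34, 36, 37, 42}.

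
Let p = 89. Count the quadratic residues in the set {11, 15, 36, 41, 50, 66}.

(11/89) = +1 → QR.
(15/89) = -1 → non-residue.
(36/89) = +1 → QR.
(41/89) = -1 → non-residue.
(50/89) = +1 → QR.
(66/89) = -1 → non-residue.
Total quadratic residues among the 6: 3.

3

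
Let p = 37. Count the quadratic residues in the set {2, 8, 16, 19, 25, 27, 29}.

(2/37) = -1 → non-residue.
(8/37) = -1 → non-residue.
(16/37) = +1 → QR.
(19/37) = -1 → non-residue.
(25/37) = +1 → QR.
(27/37) = +1 → QR.
(29/37) = -1 → non-residue.
Total quadratic residues among the 7: 3.

3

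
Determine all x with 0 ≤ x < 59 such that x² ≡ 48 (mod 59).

Since 59 ≡ 3 (mod 4), a square root of 48 is 48^((59+1)/4) = 48^15 mod 59.
Repeated squaring: 48^2≡3, 48^4≡9, 48^8≡22 (mod 59).
48^15 = 48^(8+4+2+1) ≡ 15 (mod 59).
Check: 15² = 225 ≡ 48 (mod 59). The two roots are 15 and 44.

15, 44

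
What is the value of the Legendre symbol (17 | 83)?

1

Euler's criterion: (17/83) ≡ 17^41 (mod 83).
17^2 ≡ 40 (mod 83)
17^4 ≡ 23 (mod 83)
17^8 ≡ 31 (mod 83)
17^16 ≡ 48 (mod 83)
17^32 ≡ 63 (mod 83)
17^41 = 17^(32+8+1) ≡ 1 (mod 83).
Result is 1, so (17/83) = 1.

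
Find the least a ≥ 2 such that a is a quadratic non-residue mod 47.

5

(2/47) = +1, so 2 is a residue.
(3/47) = +1, so 3 is a residue.
(4/47) = +1, so 4 is a residue.
(5/47) = −1, so 5 is the smallest positive non-residue mod 47.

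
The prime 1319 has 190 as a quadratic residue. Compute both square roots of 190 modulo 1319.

Since 1319 ≡ 3 (mod 4), a square root of 190 is 190^((1319+1)/4) = 190^330 mod 1319.
Repeated squaring: 190^2≡487, 190^4≡1068, 190^8≡1008, 190^16≡434, 190^32≡1058, 190^64≡852, 190^128≡454, 190^256≡352 (mod 1319).
190^330 = 190^(256+64+8+2) ≡ 1152 (mod 1319).
Check: 1152² = 1327104 ≡ 190 (mod 1319). The two roots are 167 and 1152.

167, 1152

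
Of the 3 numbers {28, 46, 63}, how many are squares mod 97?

0

(28/97) = -1 → non-residue.
(46/97) = -1 → non-residue.
(63/97) = -1 → non-residue.
Total quadratic residues among the 3: 0.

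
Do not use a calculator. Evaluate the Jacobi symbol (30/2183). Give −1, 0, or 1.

-1

Pull out 2: since 2183 ≡ 7 (mod 8), (2/2183) = +1.
Reciprocity: 15 ≡ 3 and 2183 ≡ 3 (mod 4), so (15/2183) = −(2183/15).
Reduce top mod 15: now compute (8/15).
Pull out 2^3: since 15 ≡ 7 (mod 8), (2/15) = +1, so (2/15)^3 = +1.
Reached (1/15) = 1. Collecting the sign flips along the way, the symbol is -1.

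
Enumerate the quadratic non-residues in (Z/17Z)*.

Square k = 1,…,8 (k and 17−k give the same square):
1²=1, 2²=4, 3²=9, 4²=16, 5²≡8, 6²≡2, 7²≡15, 8²≡13 (mod 17).
The residues are {1, 2, 4, 8, 9, 13, 15, 16}; the non-residues are the remaining 8 nonzero classes.

3,5,6,7,10,11,12,14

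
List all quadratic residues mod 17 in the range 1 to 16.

Square k = 1,…,8 (k and 17−k give the same square):
1²=1, 2²=4, 3²=9, 4²=16, 5²≡8, 6²≡2, 7²≡15, 8²≡13 (mod 17).
So the quadratic residues mod 17 are {1, 2, 4, 8, 9, 13, 15, 16}.

1, 2, 4, 8, 9, 13, 15, 16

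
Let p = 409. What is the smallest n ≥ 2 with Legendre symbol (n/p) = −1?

(2/409) = +1, so 2 is a residue.
(3/409) = +1, so 3 is a residue.
(4/409) = +1, so 4 is a residue.
(5/409) = +1, so 5 is a residue.
(6/409) = +1, so 6 is a residue.
(7/409) = −1, so 7 is the smallest positive non-residue mod 409.

7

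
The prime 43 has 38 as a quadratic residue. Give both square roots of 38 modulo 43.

Since 43 ≡ 3 (mod 4), a square root of 38 is 38^((43+1)/4) = 38^11 mod 43.
Repeated squaring: 38^2≡25, 38^4≡23, 38^8≡13 (mod 43).
38^11 = 38^(8+2+1) ≡ 9 (mod 43).
Check: 9² = 81 ≡ 38 (mod 43). The two roots are 9 and 34.

9, 34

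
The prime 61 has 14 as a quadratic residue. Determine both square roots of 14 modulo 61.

61 ≡ 1 (mod 4), so we find a root by search.
Trying successive values, 21² = 441 ≡ 14 (mod 61). The other root is 61 − 21 = 40.

21, 40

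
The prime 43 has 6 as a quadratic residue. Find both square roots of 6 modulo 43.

Since 43 ≡ 3 (mod 4), a square root of 6 is 6^((43+1)/4) = 6^11 mod 43.
Repeated squaring: 6^2≡36, 6^4≡6, 6^8≡36 (mod 43).
6^11 = 6^(8+2+1) ≡ 36 (mod 43).
Check: 36² = 1296 ≡ 6 (mod 43). The two roots are 7 and 36.

7, 36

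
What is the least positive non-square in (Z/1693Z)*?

(2/1693) = −1, so 2 is the smallest positive non-residue mod 1693.

2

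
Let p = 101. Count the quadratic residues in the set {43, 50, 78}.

2

(43/101) = +1 → QR.
(50/101) = -1 → non-residue.
(78/101) = +1 → QR.
Total quadratic residues among the 3: 2.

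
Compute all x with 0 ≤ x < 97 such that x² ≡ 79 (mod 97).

97 ≡ 1 (mod 4), so we find a root by search.
Trying successive values, 46² = 2116 ≡ 79 (mod 97). The other root is 97 − 46 = 51.

46, 51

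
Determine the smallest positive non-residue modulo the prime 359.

(2/359) = +1, so 2 is a residue.
(3/359) = +1, so 3 is a residue.
(4/359) = +1, so 4 is a residue.
(5/359) = +1, so 5 is a residue.
(6/359) = +1, so 6 is a residue.
(7/359) = −1, so 7 is the smallest positive non-residue mod 359.

7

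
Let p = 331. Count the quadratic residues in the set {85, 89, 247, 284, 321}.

(85/331) = +1 → QR.
(89/331) = +1 → QR.
(247/331) = -1 → non-residue.
(284/331) = +1 → QR.
(321/331) = +1 → QR.
Total quadratic residues among the 5: 4.

4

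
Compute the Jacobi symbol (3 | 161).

Reciprocity: 3 ≡ 3 and 161 ≡ 1 (mod 4), so (3/161) = +(161/3).
Reduce top mod 3: now compute (2/3).
Pull out 2: since 3 ≡ 3 (mod 8), (2/3) = -1.
Reached (1/3) = 1. Collecting the sign flips along the way, the symbol is -1.

-1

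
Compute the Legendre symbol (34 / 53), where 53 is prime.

Euler's criterion: (34/53) ≡ 34^26 (mod 53).
34^2 ≡ 43 (mod 53)
34^4 ≡ 47 (mod 53)
34^8 ≡ 36 (mod 53)
34^16 ≡ 24 (mod 53)
34^26 = 34^(16+8+2) ≡ 52 (mod 53).
Result is 52 ≡ −1, so (34/53) = −1.

-1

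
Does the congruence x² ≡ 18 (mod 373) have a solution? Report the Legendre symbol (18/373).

-1

Pull out 2: since 373 ≡ 5 (mod 8), (2/373) = -1.
Reciprocity: 9 ≡ 1 and 373 ≡ 1 (mod 4), so (9/373) = +(373/9).
Reduce top mod 9: now compute (4/9).
Pull out 2^2: since 9 ≡ 1 (mod 8), (2/9) = +1, so (2/9)^2 = +1.
Reached (1/9) = 1. Collecting the sign flips along the way, the symbol is -1.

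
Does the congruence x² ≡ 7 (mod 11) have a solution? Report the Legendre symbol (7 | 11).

-1

Euler's criterion: (7/11) ≡ 7^5 (mod 11).
7^2 ≡ 5 (mod 11)
7^4 ≡ 3 (mod 11)
7^5 = 7^(4+1) ≡ 10 (mod 11).
Result is 10 ≡ −1, so (7/11) = −1.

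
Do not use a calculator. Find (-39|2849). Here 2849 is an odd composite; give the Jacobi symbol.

1

First reduce: -39 ≡ 2810 (mod 2849).
Pull out 2: since 2849 ≡ 1 (mod 8), (2/2849) = +1.
Reciprocity: 1405 ≡ 1 and 2849 ≡ 1 (mod 4), so (1405/2849) = +(2849/1405).
Reduce top mod 1405: now compute (39/1405).
Reciprocity: 39 ≡ 3 and 1405 ≡ 1 (mod 4), so (39/1405) = +(1405/39).
Reduce top mod 39: now compute (1/39).
Reached (1/39) = 1. Collecting the sign flips along the way, the symbol is +1.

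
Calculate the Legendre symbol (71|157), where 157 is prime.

1

Reciprocity: 71 ≡ 3 and 157 ≡ 1 (mod 4), so (71/157) = +(157/71).
Reduce top mod 71: now compute (15/71).
Reciprocity: 15 ≡ 3 and 71 ≡ 3 (mod 4), so (15/71) = −(71/15).
Reduce top mod 15: now compute (11/15).
Reciprocity: 11 ≡ 3 and 15 ≡ 3 (mod 4), so (11/15) = −(15/11).
Reduce top mod 11: now compute (4/11).
Pull out 2^2: since 11 ≡ 3 (mod 8), (2/11) = -1, so (2/11)^2 = +1.
Reached (1/11) = 1. Collecting the sign flips along the way, the symbol is +1.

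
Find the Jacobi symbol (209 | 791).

Reciprocity: 209 ≡ 1 and 791 ≡ 3 (mod 4), so (209/791) = +(791/209).
Reduce top mod 209: now compute (164/209).
Pull out 2^2: since 209 ≡ 1 (mod 8), (2/209) = +1, so (2/209)^2 = +1.
Reciprocity: 41 ≡ 1 and 209 ≡ 1 (mod 4), so (41/209) = +(209/41).
Reduce top mod 41: now compute (4/41).
Pull out 2^2: since 41 ≡ 1 (mod 8), (2/41) = +1, so (2/41)^2 = +1.
Reached (1/41) = 1. Collecting the sign flips along the way, the symbol is +1.

1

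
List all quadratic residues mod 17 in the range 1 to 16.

1, 2, 4, 8, 9, 13, 15, 16

Square k = 1,…,8 (k and 17−k give the same square):
1²=1, 2²=4, 3²=9, 4²=16, 5²≡8, 6²≡2, 7²≡15, 8²≡13 (mod 17).
So the quadratic residues mod 17 are {1, 2, 4, 8, 9, 13, 15, 16}.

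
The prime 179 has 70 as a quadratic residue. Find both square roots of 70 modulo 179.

41, 138

Since 179 ≡ 3 (mod 4), a square root of 70 is 70^((179+1)/4) = 70^45 mod 179.
Repeated squaring: 70^2≡67, 70^4≡14, 70^8≡17, 70^16≡110, 70^32≡107 (mod 179).
70^45 = 70^(32+8+4+1) ≡ 138 (mod 179).
Check: 138² = 19044 ≡ 70 (mod 179). The two roots are 41 and 138.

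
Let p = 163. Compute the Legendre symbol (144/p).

Euler's criterion: (144/163) ≡ 144^81 (mod 163).
144^2 ≡ 35 (mod 163)
144^4 ≡ 84 (mod 163)
144^8 ≡ 47 (mod 163)
144^16 ≡ 90 (mod 163)
144^32 ≡ 113 (mod 163)
144^64 ≡ 55 (mod 163)
144^81 = 144^(64+16+1) ≡ 1 (mod 163).
Result is 1, so (144/163) = 1.

1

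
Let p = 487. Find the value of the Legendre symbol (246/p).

-1

Pull out 2: since 487 ≡ 7 (mod 8), (2/487) = +1.
Reciprocity: 123 ≡ 3 and 487 ≡ 3 (mod 4), so (123/487) = −(487/123).
Reduce top mod 123: now compute (118/123).
Pull out 2: since 123 ≡ 3 (mod 8), (2/123) = -1.
Reciprocity: 59 ≡ 3 and 123 ≡ 3 (mod 4), so (59/123) = −(123/59).
Reduce top mod 59: now compute (5/59).
Reciprocity: 5 ≡ 1 and 59 ≡ 3 (mod 4), so (5/59) = +(59/5).
Reduce top mod 5: now compute (4/5).
Pull out 2^2: since 5 ≡ 5 (mod 8), (2/5) = -1, so (2/5)^2 = +1.
Reached (1/5) = 1. Collecting the sign flips along the way, the symbol is -1.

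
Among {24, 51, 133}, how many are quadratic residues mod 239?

(24/239) = +1 → QR.
(51/239) = +1 → QR.
(133/239) = +1 → QR.
Total quadratic residues among the 3: 3.

3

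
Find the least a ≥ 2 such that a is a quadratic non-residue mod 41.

(2/41) = +1, so 2 is a residue.
(3/41) = −1, so 3 is the smallest positive non-residue mod 41.

3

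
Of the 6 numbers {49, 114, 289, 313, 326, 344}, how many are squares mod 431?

4

(49/431) = +1 → QR.
(114/431) = +1 → QR.
(289/431) = +1 → QR.
(313/431) = -1 → non-residue.
(326/431) = +1 → QR.
(344/431) = -1 → non-residue.
Total quadratic residues among the 6: 4.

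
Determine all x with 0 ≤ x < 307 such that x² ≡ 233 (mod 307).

Since 307 ≡ 3 (mod 4), a square root of 233 is 233^((307+1)/4) = 233^77 mod 307.
Repeated squaring: 233^2≡257, 233^4≡44, 233^8≡94, 233^16≡240, 233^32≡191, 233^64≡255 (mod 307).
233^77 = 233^(64+8+4+1) ≡ 141 (mod 307).
Check: 141² = 19881 ≡ 233 (mod 307). The two roots are 141 and 166.

141, 166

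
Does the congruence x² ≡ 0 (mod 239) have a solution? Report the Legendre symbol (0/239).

Top reduces to 0: gcd > 1, so the symbol is 0.

0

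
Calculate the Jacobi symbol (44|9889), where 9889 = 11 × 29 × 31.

0

Pull out 2^2: since 9889 ≡ 1 (mod 8), (2/9889) = +1, so (2/9889)^2 = +1.
Reciprocity: 11 ≡ 3 and 9889 ≡ 1 (mod 4), so (11/9889) = +(9889/11).
Reduce top mod 11: now compute (0/11).
Top reduces to 0: gcd > 1, so the symbol is 0.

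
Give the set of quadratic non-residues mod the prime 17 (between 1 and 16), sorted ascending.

Square k = 1,…,8 (k and 17−k give the same square):
1²=1, 2²=4, 3²=9, 4²=16, 5²≡8, 6²≡2, 7²≡15, 8²≡13 (mod 17).
The residues are {1, 2, 4, 8, 9, 13, 15, 16}; the non-residues are the remaining 8 nonzero classes.

3 5 6 7 10 11 12 14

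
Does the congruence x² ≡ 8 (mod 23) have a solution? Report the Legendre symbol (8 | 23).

Euler's criterion: (8/23) ≡ 8^11 (mod 23).
8^2 ≡ 18 (mod 23)
8^4 ≡ 2 (mod 23)
8^8 ≡ 4 (mod 23)
8^11 = 8^(8+2+1) ≡ 1 (mod 23).
Result is 1, so (8/23) = 1.

1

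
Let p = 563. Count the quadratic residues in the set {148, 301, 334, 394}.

1

(148/563) = -1 → non-residue.
(301/563) = -1 → non-residue.
(334/563) = +1 → QR.
(394/563) = -1 → non-residue.
Total quadratic residues among the 4: 1.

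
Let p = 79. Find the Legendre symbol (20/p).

1

Euler's criterion: (20/79) ≡ 20^39 (mod 79).
20^2 ≡ 5 (mod 79)
20^4 ≡ 25 (mod 79)
20^8 ≡ 72 (mod 79)
20^16 ≡ 49 (mod 79)
20^32 ≡ 31 (mod 79)
20^39 = 20^(32+4+2+1) ≡ 1 (mod 79).
Result is 1, so (20/79) = 1.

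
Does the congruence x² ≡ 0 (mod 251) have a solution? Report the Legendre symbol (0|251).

0

Top reduces to 0: gcd > 1, so the symbol is 0.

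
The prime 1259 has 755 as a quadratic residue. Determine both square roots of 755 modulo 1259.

183, 1076

Since 1259 ≡ 3 (mod 4), a square root of 755 is 755^((1259+1)/4) = 755^315 mod 1259.
Repeated squaring: 755^2≡957, 755^4≡556, 755^8≡681, 755^16≡449, 755^32≡161, 755^64≡741, 755^128≡157, 755^256≡728 (mod 1259).
755^315 = 755^(256+32+16+8+2+1) ≡ 183 (mod 1259).
Check: 183² = 33489 ≡ 755 (mod 1259). The two roots are 183 and 1076.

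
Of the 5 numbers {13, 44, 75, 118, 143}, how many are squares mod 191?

3

(13/191) = +1 → QR.
(44/191) = -1 → non-residue.
(75/191) = +1 → QR.
(118/191) = +1 → QR.
(143/191) = -1 → non-residue.
Total quadratic residues among the 5: 3.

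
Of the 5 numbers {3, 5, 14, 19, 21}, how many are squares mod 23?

1

(3/23) = +1 → QR.
(5/23) = -1 → non-residue.
(14/23) = -1 → non-residue.
(19/23) = -1 → non-residue.
(21/23) = -1 → non-residue.
Total quadratic residues among the 5: 1.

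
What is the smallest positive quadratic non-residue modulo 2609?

3

(2/2609) = +1, so 2 is a residue.
(3/2609) = −1, so 3 is the smallest positive non-residue mod 2609.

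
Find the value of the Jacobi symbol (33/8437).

Reciprocity: 33 ≡ 1 and 8437 ≡ 1 (mod 4), so (33/8437) = +(8437/33).
Reduce top mod 33: now compute (22/33).
Pull out 2: since 33 ≡ 1 (mod 8), (2/33) = +1.
Reciprocity: 11 ≡ 3 and 33 ≡ 1 (mod 4), so (11/33) = +(33/11).
Reduce top mod 11: now compute (0/11).
Top reduces to 0: gcd > 1, so the symbol is 0.

0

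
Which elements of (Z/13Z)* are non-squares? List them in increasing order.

Square k = 1,…,6 (k and 13−k give the same square):
1²=1, 2²=4, 3²=9, 4²≡3, 5²≡12, 6²≡10 (mod 13).
The residues are {1, 3, 4, 9, 10, 12}; the non-residues are the remaining 6 nonzero classes.

2, 5, 6, 7, 8, 11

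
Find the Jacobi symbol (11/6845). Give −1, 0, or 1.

1

Reciprocity: 11 ≡ 3 and 6845 ≡ 1 (mod 4), so (11/6845) = +(6845/11).
Reduce top mod 11: now compute (3/11).
Reciprocity: 3 ≡ 3 and 11 ≡ 3 (mod 4), so (3/11) = −(11/3).
Reduce top mod 3: now compute (2/3).
Pull out 2: since 3 ≡ 3 (mod 8), (2/3) = -1.
Reached (1/3) = 1. Collecting the sign flips along the way, the symbol is +1.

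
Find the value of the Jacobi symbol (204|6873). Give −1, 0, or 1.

Pull out 2^2: since 6873 ≡ 1 (mod 8), (2/6873) = +1, so (2/6873)^2 = +1.
Reciprocity: 51 ≡ 3 and 6873 ≡ 1 (mod 4), so (51/6873) = +(6873/51).
Reduce top mod 51: now compute (39/51).
Reciprocity: 39 ≡ 3 and 51 ≡ 3 (mod 4), so (39/51) = −(51/39).
Reduce top mod 39: now compute (12/39).
Pull out 2^2: since 39 ≡ 7 (mod 8), (2/39) = +1, so (2/39)^2 = +1.
Reciprocity: 3 ≡ 3 and 39 ≡ 3 (mod 4), so (3/39) = −(39/3).
Reduce top mod 3: now compute (0/3).
Top reduces to 0: gcd > 1, so the symbol is 0.

0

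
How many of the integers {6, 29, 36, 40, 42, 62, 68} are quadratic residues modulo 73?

2

(6/73) = +1 → QR.
(29/73) = -1 → non-residue.
(36/73) = +1 → QR.
(40/73) = -1 → non-residue.
(42/73) = -1 → non-residue.
(62/73) = -1 → non-residue.
(68/73) = -1 → non-residue.
Total quadratic residues among the 7: 2.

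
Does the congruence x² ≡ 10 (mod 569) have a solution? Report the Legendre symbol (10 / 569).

Euler's criterion: (10/569) ≡ 10^284 (mod 569).
10^2 ≡ 100 (mod 569)
10^4 ≡ 327 (mod 569)
10^8 ≡ 526 (mod 569)
10^16 ≡ 142 (mod 569)
10^32 ≡ 249 (mod 569)
10^64 ≡ 549 (mod 569)
10^128 ≡ 400 (mod 569)
10^256 ≡ 111 (mod 569)
10^284 = 10^(256+16+8+4) ≡ 1 (mod 569).
Result is 1, so (10/569) = 1.

1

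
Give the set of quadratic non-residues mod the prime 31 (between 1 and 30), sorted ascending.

Square k = 1,…,15 (k and 31−k give the same square):
1²=1, 2²=4, 3²=9, 4²=16, 5²=25, 6²≡5, 7²≡18, 8²≡2, 9²≡19, 10²≡7, 11²≡28, 12²≡20, 13²≡14, 14²≡10, 15²≡8 (mod 31).
The residues are {1, 2, 4, 5, 7, 8, 9, 10, 14, 16, 18, 19, 20, 25, 28}; the non-residues are the remaining 15 nonzero classes.

3, 6, 11, 12, 13, 15, 17, 21, 22, 23, 24, 26, 27, 29, 30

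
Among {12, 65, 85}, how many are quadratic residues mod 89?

(12/89) = -1 → non-residue.
(65/89) = -1 → non-residue.
(85/89) = +1 → QR.
Total quadratic residues among the 3: 1.

1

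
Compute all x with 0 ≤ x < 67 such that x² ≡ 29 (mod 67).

Since 67 ≡ 3 (mod 4), a square root of 29 is 29^((67+1)/4) = 29^17 mod 67.
Repeated squaring: 29^2≡37, 29^4≡29, 29^8≡37, 29^16≡29 (mod 67).
29^17 = 29^(16+1) ≡ 37 (mod 67).
Check: 37² = 1369 ≡ 29 (mod 67). The two roots are 30 and 37.

30, 37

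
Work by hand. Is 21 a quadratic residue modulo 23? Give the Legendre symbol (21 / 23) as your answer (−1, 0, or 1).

-1

Reciprocity: 21 ≡ 1 and 23 ≡ 3 (mod 4), so (21/23) = +(23/21).
Reduce top mod 21: now compute (2/21).
Pull out 2: since 21 ≡ 5 (mod 8), (2/21) = -1.
Reached (1/21) = 1. Collecting the sign flips along the way, the symbol is -1.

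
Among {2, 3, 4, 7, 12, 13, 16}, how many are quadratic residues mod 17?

(2/17) = +1 → QR.
(3/17) = -1 → non-residue.
(4/17) = +1 → QR.
(7/17) = -1 → non-residue.
(12/17) = -1 → non-residue.
(13/17) = +1 → QR.
(16/17) = +1 → QR.
Total quadratic residues among the 7: 4.

4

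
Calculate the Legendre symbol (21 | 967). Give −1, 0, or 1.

1

Euler's criterion: (21/967) ≡ 21^483 (mod 967).
21^2 ≡ 441 (mod 967)
21^4 ≡ 114 (mod 967)
21^8 ≡ 425 (mod 967)
21^16 ≡ 763 (mod 967)
21^32 ≡ 35 (mod 967)
21^64 ≡ 258 (mod 967)
21^128 ≡ 808 (mod 967)
21^256 ≡ 139 (mod 967)
21^483 = 21^(256+128+64+32+2+1) ≡ 1 (mod 967).
Result is 1, so (21/967) = 1.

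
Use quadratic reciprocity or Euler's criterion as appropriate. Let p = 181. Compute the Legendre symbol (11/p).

Reciprocity: 11 ≡ 3 and 181 ≡ 1 (mod 4), so (11/181) = +(181/11).
Reduce top mod 11: now compute (5/11).
Reciprocity: 5 ≡ 1 and 11 ≡ 3 (mod 4), so (5/11) = +(11/5).
Reduce top mod 5: now compute (1/5).
Reached (1/5) = 1. Collecting the sign flips along the way, the symbol is +1.

1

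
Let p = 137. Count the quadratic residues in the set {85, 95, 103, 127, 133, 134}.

2

(85/137) = -1 → non-residue.
(95/137) = -1 → non-residue.
(103/137) = +1 → QR.
(127/137) = -1 → non-residue.
(133/137) = +1 → QR.
(134/137) = -1 → non-residue.
Total quadratic residues among the 6: 2.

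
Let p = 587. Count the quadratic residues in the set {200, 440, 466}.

(200/587) = -1 → non-residue.
(440/587) = -1 → non-residue.
(466/587) = -1 → non-residue.
Total quadratic residues among the 3: 0.

0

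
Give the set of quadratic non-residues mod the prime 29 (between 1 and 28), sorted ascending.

2 3 8 10 11 12 14 15 17 18 19 21 26 27

Square k = 1,…,14 (k and 29−k give the same square):
1²=1, 2²=4, 3²=9, 4²=16, 5²=25, 6²≡7, 7²≡20, 8²≡6, 9²≡23, 10²≡13, 11²≡5, 12²≡28, 13²≡24, 14²≡22 (mod 29).
The residues are {1, 4, 5, 6, 7, 9, 13, 16, 20, 22, 23, 24, 25, 28}; the non-residues are the remaining 14 nonzero classes.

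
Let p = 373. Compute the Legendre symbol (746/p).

First reduce: 746 ≡ 0 (mod 373).
Top reduces to 0: gcd > 1, so the symbol is 0.

0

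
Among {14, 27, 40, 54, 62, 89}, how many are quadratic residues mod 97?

(14/97) = -1 → non-residue.
(27/97) = +1 → QR.
(40/97) = -1 → non-residue.
(54/97) = +1 → QR.
(62/97) = +1 → QR.
(89/97) = +1 → QR.
Total quadratic residues among the 6: 4.

4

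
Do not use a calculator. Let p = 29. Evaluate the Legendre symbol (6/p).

1

Pull out 2: since 29 ≡ 5 (mod 8), (2/29) = -1.
Reciprocity: 3 ≡ 3 and 29 ≡ 1 (mod 4), so (3/29) = +(29/3).
Reduce top mod 3: now compute (2/3).
Pull out 2: since 3 ≡ 3 (mod 8), (2/3) = -1.
Reached (1/3) = 1. Collecting the sign flips along the way, the symbol is +1.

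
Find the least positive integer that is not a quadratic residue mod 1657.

(2/1657) = +1, so 2 is a residue.
(3/1657) = +1, so 3 is a residue.
(4/1657) = +1, so 4 is a residue.
(5/1657) = −1, so 5 is the smallest positive non-residue mod 1657.

5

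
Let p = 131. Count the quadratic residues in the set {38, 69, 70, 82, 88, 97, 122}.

(38/131) = +1 → QR.
(69/131) = -1 → non-residue.
(70/131) = -1 → non-residue.
(82/131) = -1 → non-residue.
(88/131) = -1 → non-residue.
(97/131) = -1 → non-residue.
(122/131) = -1 → non-residue.
Total quadratic residues among the 7: 1.

1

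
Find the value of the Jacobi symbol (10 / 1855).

Pull out 2: since 1855 ≡ 7 (mod 8), (2/1855) = +1.
Reciprocity: 5 ≡ 1 and 1855 ≡ 3 (mod 4), so (5/1855) = +(1855/5).
Reduce top mod 5: now compute (0/5).
Top reduces to 0: gcd > 1, so the symbol is 0.

0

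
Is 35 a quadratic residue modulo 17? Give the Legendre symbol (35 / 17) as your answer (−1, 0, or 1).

1

Euler's criterion: (35/17) ≡ 1^8 (mod 17).
1^2 ≡ 1 (mod 17)
1^4 ≡ 1 (mod 17)
1^8 ≡ 1 (mod 17)
1^8 = 1^(8) ≡ 1 (mod 17).
Result is 1, so (35/17) = 1.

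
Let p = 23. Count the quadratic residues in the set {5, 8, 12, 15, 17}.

(5/23) = -1 → non-residue.
(8/23) = +1 → QR.
(12/23) = +1 → QR.
(15/23) = -1 → non-residue.
(17/23) = -1 → non-residue.
Total quadratic residues among the 5: 2.

2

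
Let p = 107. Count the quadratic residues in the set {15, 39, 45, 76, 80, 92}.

3

(15/107) = -1 → non-residue.
(39/107) = +1 → QR.
(45/107) = -1 → non-residue.
(76/107) = +1 → QR.
(80/107) = -1 → non-residue.
(92/107) = +1 → QR.
Total quadratic residues among the 6: 3.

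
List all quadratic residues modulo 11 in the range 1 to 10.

Square k = 1,…,5 (k and 11−k give the same square):
1²=1, 2²=4, 3²=9, 4²≡5, 5²≡3 (mod 11).
So the quadratic residues mod 11 are {1, 3, 4, 5, 9}.

1 3 4 5 9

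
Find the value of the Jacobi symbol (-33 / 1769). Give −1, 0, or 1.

-1

First reduce: -33 ≡ 1736 (mod 1769).
Pull out 2^3: since 1769 ≡ 1 (mod 8), (2/1769) = +1, so (2/1769)^3 = +1.
Reciprocity: 217 ≡ 1 and 1769 ≡ 1 (mod 4), so (217/1769) = +(1769/217).
Reduce top mod 217: now compute (33/217).
Reciprocity: 33 ≡ 1 and 217 ≡ 1 (mod 4), so (33/217) = +(217/33).
Reduce top mod 33: now compute (19/33).
Reciprocity: 19 ≡ 3 and 33 ≡ 1 (mod 4), so (19/33) = +(33/19).
Reduce top mod 19: now compute (14/19).
Pull out 2: since 19 ≡ 3 (mod 8), (2/19) = -1.
Reciprocity: 7 ≡ 3 and 19 ≡ 3 (mod 4), so (7/19) = −(19/7).
Reduce top mod 7: now compute (5/7).
Reciprocity: 5 ≡ 1 and 7 ≡ 3 (mod 4), so (5/7) = +(7/5).
Reduce top mod 5: now compute (2/5).
Pull out 2: since 5 ≡ 5 (mod 8), (2/5) = -1.
Reached (1/5) = 1. Collecting the sign flips along the way, the symbol is -1.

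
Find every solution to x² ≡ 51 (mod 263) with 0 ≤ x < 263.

Since 263 ≡ 3 (mod 4), a square root of 51 is 51^((263+1)/4) = 51^66 mod 263.
Repeated squaring: 51^2≡234, 51^4≡52, 51^8≡74, 51^16≡216, 51^32≡105, 51^64≡242 (mod 263).
51^66 = 51^(64+2) ≡ 83 (mod 263).
Check: 83² = 6889 ≡ 51 (mod 263). The two roots are 83 and 180.

83, 180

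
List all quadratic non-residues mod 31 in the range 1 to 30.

3,6,11,12,13,15,17,21,22,23,24,26,27,29,30

Square k = 1,…,15 (k and 31−k give the same square):
1²=1, 2²=4, 3²=9, 4²=16, 5²=25, 6²≡5, 7²≡18, 8²≡2, 9²≡19, 10²≡7, 11²≡28, 12²≡20, 13²≡14, 14²≡10, 15²≡8 (mod 31).
The residues are {1, 2, 4, 5, 7, 8, 9, 10, 14, 16, 18, 19, 20, 25, 28}; the non-residues are the remaining 15 nonzero classes.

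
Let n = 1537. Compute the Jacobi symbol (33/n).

-1

Reciprocity: 33 ≡ 1 and 1537 ≡ 1 (mod 4), so (33/1537) = +(1537/33).
Reduce top mod 33: now compute (19/33).
Reciprocity: 19 ≡ 3 and 33 ≡ 1 (mod 4), so (19/33) = +(33/19).
Reduce top mod 19: now compute (14/19).
Pull out 2: since 19 ≡ 3 (mod 8), (2/19) = -1.
Reciprocity: 7 ≡ 3 and 19 ≡ 3 (mod 4), so (7/19) = −(19/7).
Reduce top mod 7: now compute (5/7).
Reciprocity: 5 ≡ 1 and 7 ≡ 3 (mod 4), so (5/7) = +(7/5).
Reduce top mod 5: now compute (2/5).
Pull out 2: since 5 ≡ 5 (mod 8), (2/5) = -1.
Reached (1/5) = 1. Collecting the sign flips along the way, the symbol is -1.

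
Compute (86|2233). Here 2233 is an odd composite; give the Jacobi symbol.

Pull out 2: since 2233 ≡ 1 (mod 8), (2/2233) = +1.
Reciprocity: 43 ≡ 3 and 2233 ≡ 1 (mod 4), so (43/2233) = +(2233/43).
Reduce top mod 43: now compute (40/43).
Pull out 2^3: since 43 ≡ 3 (mod 8), (2/43) = -1, so (2/43)^3 = -1.
Reciprocity: 5 ≡ 1 and 43 ≡ 3 (mod 4), so (5/43) = +(43/5).
Reduce top mod 5: now compute (3/5).
Reciprocity: 3 ≡ 3 and 5 ≡ 1 (mod 4), so (3/5) = +(5/3).
Reduce top mod 3: now compute (2/3).
Pull out 2: since 3 ≡ 3 (mod 8), (2/3) = -1.
Reached (1/3) = 1. Collecting the sign flips along the way, the symbol is +1.

1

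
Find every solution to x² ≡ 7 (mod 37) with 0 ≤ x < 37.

9, 28

37 ≡ 1 (mod 4), so we find a root by search.
Trying successive values, 9² = 81 ≡ 7 (mod 37). The other root is 37 − 9 = 28.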